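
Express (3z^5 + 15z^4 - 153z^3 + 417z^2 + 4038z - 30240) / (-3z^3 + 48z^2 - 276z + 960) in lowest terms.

(-z^3 - 11z^2 + 17z + 315)/(z - 10)

Apply the Euclidean algorithm:
  3z^5 + 15z^4 - 153z^3 + 417z^2 + 4038z - 30240 = (-z^2 - 21z - 193)(-3z^3 + 48z^2 - 276z + 960) + (4845z^2 - 29070z + 155040)
  -3z^3 + 48z^2 - 276z + 960 = (-(1/1615)z + 2/323)(4845z^2 - 29070z + 155040) + (0)
Last nonzero remainder: 4845z^2 - 29070z + 155040. Dividing through by 4845 gives the monic gcd z^2 - 6z + 32.
Cancel z^2 - 6z + 32 from numerator and denominator to get the reduced form.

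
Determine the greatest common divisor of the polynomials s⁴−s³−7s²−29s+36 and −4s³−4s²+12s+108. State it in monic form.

s²+4s+9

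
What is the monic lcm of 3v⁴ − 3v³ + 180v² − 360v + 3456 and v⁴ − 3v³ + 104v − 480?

v⁶ + 39v⁴ − 40v³ − 168v² + 3552v − 23040

Euclidean algorithm in ℚ[v]:
  3v⁴ − 3v³ + 180v² − 360v + 3456 = (3)(v⁴ − 3v³ + 104v − 480) + (6v³ + 180v² − 672v + 4896)
  v⁴ − 3v³ + 104v − 480 = ((1/6)v − 11/2)(6v³ + 180v² − 672v + 4896) + (1102v² − 4408v + 26448)
  6v³ + 180v² − 672v + 4896 = ((3/551)v + 102/551)(1102v² − 4408v + 26448) + (0)
Last nonzero remainder: 1102v² − 4408v + 26448. Dividing through by 1102 gives the monic gcd v² − 4v + 24.
Then lcm(f, g) = f·g / gcd(f, g); expanding and making the result monic gives the answer.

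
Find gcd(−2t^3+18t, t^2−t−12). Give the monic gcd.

t+3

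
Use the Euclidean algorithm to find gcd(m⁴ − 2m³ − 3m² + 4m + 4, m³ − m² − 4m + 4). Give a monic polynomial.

m − 2

By polynomial division,
  m⁴ − 2m³ − 3m² + 4m + 4 = (m − 1)(m³ − m² − 4m + 4) + (−4m + 8)
  m³ − m² − 4m + 4 = (−(1/4)m² − (1/4)m + 1/2)(−4m + 8) + (0)
Last nonzero remainder: −4m + 8. Dividing through by −4 gives the monic gcd m − 2.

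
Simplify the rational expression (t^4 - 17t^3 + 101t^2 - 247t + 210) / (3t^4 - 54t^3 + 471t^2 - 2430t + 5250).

(t^2 - 5t + 6)/(3t^2 - 18t + 150)

By polynomial division,
  t^4 - 17t^3 + 101t^2 - 247t + 210 = (1/3)(3t^4 - 54t^3 + 471t^2 - 2430t + 5250) + (t^3 - 56t^2 + 563t - 1540)
  3t^4 - 54t^3 + 471t^2 - 2430t + 5250 = (3t + 114)(t^3 - 56t^2 + 563t - 1540) + (5166t^2 - 61992t + 180810)
  t^3 - 56t^2 + 563t - 1540 = ((1/5166)t - 22/2583)(5166t^2 - 61992t + 180810) + (0)
Last nonzero remainder: 5166t^2 - 61992t + 180810. Dividing through by 5166 gives the monic gcd t^2 - 12t + 35.
Cancel t^2 - 12t + 35 from numerator and denominator to get the reduced form.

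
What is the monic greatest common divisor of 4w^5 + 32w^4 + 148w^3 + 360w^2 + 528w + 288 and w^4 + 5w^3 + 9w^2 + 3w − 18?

Apply the Euclidean algorithm:
  4w^5 + 32w^4 + 148w^3 + 360w^2 + 528w + 288 = (4w + 12)(w^4 + 5w^3 + 9w^2 + 3w − 18) + (52w^3 + 240w^2 + 564w + 504)
  w^4 + 5w^3 + 9w^2 + 3w − 18 = ((1/52)w + 5/676)(52w^3 + 240w^2 + 564w + 504) + (−(612/169)w^2 − (1836/169)w − 3672/169)
  52w^3 + 240w^2 + 564w + 504 = (−(2197/153)w − 1183/51)(−(612/169)w^2 − (1836/169)w − 3672/169) + (0)
Last nonzero remainder: −(612/169)w^2 − (1836/169)w − 3672/169. Dividing through by −612/169 gives the monic gcd w^2 + 3w + 6.

w^2 + 3w + 6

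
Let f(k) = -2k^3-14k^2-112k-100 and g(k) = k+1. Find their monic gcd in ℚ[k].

Apply the Euclidean algorithm:
  -2k^3-14k^2-112k-100 = (-2k^2-12k-100)(k+1) + (0)
The last nonzero remainder k+1 is already monic.

k+1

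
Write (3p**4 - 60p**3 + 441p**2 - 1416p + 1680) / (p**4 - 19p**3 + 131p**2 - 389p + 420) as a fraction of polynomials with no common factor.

By polynomial division,
  3p**4 - 60p**3 + 441p**2 - 1416p + 1680 = (3)(p**4 - 19p**3 + 131p**2 - 389p + 420) + (-3p**3 + 48p**2 - 249p + 420)
  p**4 - 19p**3 + 131p**2 - 389p + 420 = (-(1/3)p + 1)(-3p**3 + 48p**2 - 249p + 420) + (0)
Last nonzero remainder: -3p**3 + 48p**2 - 249p + 420. Dividing through by -3 gives the monic gcd p**3 - 16p**2 + 83p - 140.
Cancel p**3 - 16p**2 + 83p - 140 from numerator and denominator to get the reduced form.

(3p - 12)/(p - 3)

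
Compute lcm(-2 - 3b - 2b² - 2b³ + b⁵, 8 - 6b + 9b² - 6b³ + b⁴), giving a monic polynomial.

Apply the Euclidean algorithm:
  b⁵ - 2b³ - 2b² - 3b - 2 = (b + 6)(b⁴ - 6b³ + 9b² - 6b + 8) + (25b³ - 50b² + 25b - 50)
  b⁴ - 6b³ + 9b² - 6b + 8 = ((1/25)b - 4/25)(25b³ - 50b² + 25b - 50) + (0)
Last nonzero remainder: 25b³ - 50b² + 25b - 50. Dividing through by 25 gives the monic gcd b³ - 2b² + b - 2.
Then lcm(f, g) = f·g / gcd(f, g); expanding and making the result monic gives the answer.

8 + 10b + 5b² + 6b³ - 2b⁴ - 4b⁵ + b⁶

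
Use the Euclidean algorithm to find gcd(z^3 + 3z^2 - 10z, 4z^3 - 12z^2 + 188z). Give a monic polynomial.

Apply the Euclidean algorithm:
  z^3 + 3z^2 - 10z = (1/4)(4z^3 - 12z^2 + 188z) + (6z^2 - 57z)
  4z^3 - 12z^2 + 188z = ((2/3)z + 13/3)(6z^2 - 57z) + (435z)
  6z^2 - 57z = ((2/145)z - 19/145)(435z) + (0)
Last nonzero remainder: 435z. Dividing through by 435 gives the monic gcd z.

z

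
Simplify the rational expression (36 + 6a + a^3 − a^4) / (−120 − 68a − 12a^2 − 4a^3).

Repeated division with remainder:
  −a^4 + a^3 + 6a + 36 = ((1/4)a − 1)(−4a^3 − 12a^2 − 68a − 120) + (5a^2 − 32a − 84)
  −4a^3 − 12a^2 − 68a − 120 = (−(4/5)a − 188/25)(5a^2 − 32a − 84) + (−(9396/25)a − 18792/25)
  5a^2 − 32a − 84 = (−(125/9396)a + 175/1566)(−(9396/25)a − 18792/25) + (0)
Last nonzero remainder: −(9396/25)a − 18792/25. Dividing through by −9396/25 gives the monic gcd a + 2.
Cancel a + 2 from numerator and denominator to get the reduced form.

(−18 + 6a − 3a^2 + a^3)/(60 + 4a + 4a^2)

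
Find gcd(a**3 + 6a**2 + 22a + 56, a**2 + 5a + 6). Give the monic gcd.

1

Apply the Euclidean algorithm:
  a**3 + 6a**2 + 22a + 56 = (a + 1)(a**2 + 5a + 6) + (11a + 50)
  a**2 + 5a + 6 = ((1/11)a + 5/121)(11a + 50) + (476/121)
  11a + 50 = ((1331/476)a + 3025/238)(476/121) + (0)
The last nonzero remainder is the constant 476/121, so the polynomials are coprime and gcd = 1.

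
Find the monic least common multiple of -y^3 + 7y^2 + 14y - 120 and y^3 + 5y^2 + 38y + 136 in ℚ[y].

By polynomial division,
  -y^3 + 7y^2 + 14y - 120 = (-1)(y^3 + 5y^2 + 38y + 136) + (12y^2 + 52y + 16)
  y^3 + 5y^2 + 38y + 136 = ((1/12)y + 1/18)(12y^2 + 52y + 16) + ((304/9)y + 1216/9)
  12y^2 + 52y + 16 = ((27/76)y + 9/76)((304/9)y + 1216/9) + (0)
Last nonzero remainder: (304/9)y + 1216/9. Dividing through by 304/9 gives the monic gcd y + 4.
Then lcm(f, g) = f·g / gcd(f, g); expanding and making the result monic gives the answer.

y^5 - 6y^4 + 13y^3 - 132y^2 - 356y + 4080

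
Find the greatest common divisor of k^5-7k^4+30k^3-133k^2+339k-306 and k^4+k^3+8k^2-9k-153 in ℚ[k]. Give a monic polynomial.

k^3-2k^2+14k-51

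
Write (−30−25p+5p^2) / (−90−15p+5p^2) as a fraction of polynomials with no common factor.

(1+p)/(3+p)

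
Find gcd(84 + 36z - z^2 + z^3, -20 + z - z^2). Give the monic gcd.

1

Repeated division with remainder:
  z^3 - z^2 + 36z + 84 = (-z)(-z^2 + z - 20) + (16z + 84)
  -z^2 + z - 20 = (-(1/16)z + 25/64)(16z + 84) + (-845/16)
  16z + 84 = (-(256/845)z - 1344/845)(-845/16) + (0)
The last nonzero remainder is the constant -845/16, so the polynomials are coprime and gcd = 1.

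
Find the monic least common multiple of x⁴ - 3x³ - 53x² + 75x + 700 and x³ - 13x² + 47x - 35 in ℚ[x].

x⁵ - 4x⁴ - 50x³ + 128x² + 625x - 700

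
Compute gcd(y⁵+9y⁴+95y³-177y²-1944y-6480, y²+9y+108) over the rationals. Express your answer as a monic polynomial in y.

y²+9y+108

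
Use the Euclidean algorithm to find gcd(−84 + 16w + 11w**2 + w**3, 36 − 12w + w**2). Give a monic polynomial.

Repeated division with remainder:
  w**3 + 11w**2 + 16w − 84 = (w + 23)(w**2 − 12w + 36) + (256w − 912)
  w**2 − 12w + 36 = ((1/256)w − 135/4096)(256w − 912) + (1521/256)
  256w − 912 = ((65536/1521)w − 77824/507)(1521/256) + (0)
The last nonzero remainder is the constant 1521/256, so the polynomials are coprime and gcd = 1.

1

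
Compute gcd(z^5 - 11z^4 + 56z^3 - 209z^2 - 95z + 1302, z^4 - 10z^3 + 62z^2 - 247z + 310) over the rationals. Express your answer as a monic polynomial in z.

z^2 - 3z + 31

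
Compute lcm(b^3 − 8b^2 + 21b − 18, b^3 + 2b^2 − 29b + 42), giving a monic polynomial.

Euclidean algorithm in ℚ[b]:
  b^3 − 8b^2 + 21b − 18 = (b^3 + 2b^2 − 29b + 42) + (−10b^2 + 50b − 60)
  b^3 + 2b^2 − 29b + 42 = (−(1/10)b − 7/10)(−10b^2 + 50b − 60) + (0)
Last nonzero remainder: −10b^2 + 50b − 60. Dividing through by −10 gives the monic gcd b^2 − 5b + 6.
Then lcm(f, g) = f·g / gcd(f, g); expanding and making the result monic gives the answer.

b^4 − b^3 − 35b^2 + 129b − 126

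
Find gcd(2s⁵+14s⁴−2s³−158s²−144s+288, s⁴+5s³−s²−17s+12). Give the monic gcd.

s³+6s²+5s−12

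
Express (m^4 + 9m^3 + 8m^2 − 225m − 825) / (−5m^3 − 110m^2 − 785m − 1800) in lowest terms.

(−m^3 − 4m^2 + 12m + 165)/(5m^2 + 85m + 360)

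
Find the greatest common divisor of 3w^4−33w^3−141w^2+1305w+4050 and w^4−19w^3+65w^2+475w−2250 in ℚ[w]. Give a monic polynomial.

w^3−14w^2−5w+450

Repeated division with remainder:
  3w^4−33w^3−141w^2+1305w+4050 = (3)(w^4−19w^3+65w^2+475w−2250) + (24w^3−336w^2−120w+10800)
  w^4−19w^3+65w^2+475w−2250 = ((1/24)w−5/24)(24w^3−336w^2−120w+10800) + (0)
Last nonzero remainder: 24w^3−336w^2−120w+10800. Dividing through by 24 gives the monic gcd w^3−14w^2−5w+450.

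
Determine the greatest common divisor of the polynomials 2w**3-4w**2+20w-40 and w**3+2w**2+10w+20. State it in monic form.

w**2+10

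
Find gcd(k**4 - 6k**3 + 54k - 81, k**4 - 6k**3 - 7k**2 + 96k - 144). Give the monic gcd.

k**2 - 6k + 9

By polynomial division,
  k**4 - 6k**3 + 54k - 81 = (k**4 - 6k**3 - 7k**2 + 96k - 144) + (7k**2 - 42k + 63)
  k**4 - 6k**3 - 7k**2 + 96k - 144 = ((1/7)k**2 - 16/7)(7k**2 - 42k + 63) + (0)
Last nonzero remainder: 7k**2 - 42k + 63. Dividing through by 7 gives the monic gcd k**2 - 6k + 9.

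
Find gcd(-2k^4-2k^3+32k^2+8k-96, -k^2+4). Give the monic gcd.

Apply the Euclidean algorithm:
  -2k^4-2k^3+32k^2+8k-96 = (2k^2+2k-24)(-k^2+4) + (0)
Last nonzero remainder: -k^2+4. Dividing through by -1 gives the monic gcd k^2-4.

k^2-4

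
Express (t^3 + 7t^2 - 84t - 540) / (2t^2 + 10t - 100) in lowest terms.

(t^2 - 3t - 54)/(2t - 10)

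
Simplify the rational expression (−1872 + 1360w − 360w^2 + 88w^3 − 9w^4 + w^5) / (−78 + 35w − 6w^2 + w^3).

Repeated division with remainder:
  w^5 − 9w^4 + 88w^3 − 360w^2 + 1360w − 1872 = (w^2 − 3w + 35)(w^3 − 6w^2 + 35w − 78) + (33w^2 − 99w + 858)
  w^3 − 6w^2 + 35w − 78 = ((1/33)w − 1/11)(33w^2 − 99w + 858) + (0)
Last nonzero remainder: 33w^2 − 99w + 858. Dividing through by 33 gives the monic gcd w^2 − 3w + 26.
Cancel w^2 − 3w + 26 from numerator and denominator to get the reduced form.

(−72 + 44w − 6w^2 + w^3)/(−3 + w)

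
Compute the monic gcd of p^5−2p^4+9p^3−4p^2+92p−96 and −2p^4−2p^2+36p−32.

Repeated division with remainder:
  p^5−2p^4+9p^3−4p^2+92p−96 = (−(1/2)p+1)(−2p^4−2p^2+36p−32) + (8p^3+16p^2+40p−64)
  −2p^4−2p^2+36p−32 = (−(1/4)p+1/2)(8p^3+16p^2+40p−64) + (0)
Last nonzero remainder: 8p^3+16p^2+40p−64. Dividing through by 8 gives the monic gcd p^3+2p^2+5p−8.

p^3+2p^2+5p−8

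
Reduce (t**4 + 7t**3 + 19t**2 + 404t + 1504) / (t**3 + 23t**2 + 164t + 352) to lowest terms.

(t**2 − 5t + 47)/(t + 11)

By polynomial division,
  t**4 + 7t**3 + 19t**2 + 404t + 1504 = (t − 16)(t**3 + 23t**2 + 164t + 352) + (223t**2 + 2676t + 7136)
  t**3 + 23t**2 + 164t + 352 = ((1/223)t + 11/223)(223t**2 + 2676t + 7136) + (0)
Last nonzero remainder: 223t**2 + 2676t + 7136. Dividing through by 223 gives the monic gcd t**2 + 12t + 32.
Cancel t**2 + 12t + 32 from numerator and denominator to get the reduced form.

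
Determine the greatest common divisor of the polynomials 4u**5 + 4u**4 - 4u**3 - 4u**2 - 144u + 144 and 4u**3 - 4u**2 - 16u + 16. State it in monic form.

u**2 - 3u + 2

Apply the Euclidean algorithm:
  4u**5 + 4u**4 - 4u**3 - 4u**2 - 144u + 144 = (u**2 + 2u + 5)(4u**3 - 4u**2 - 16u + 16) + (32u**2 - 96u + 64)
  4u**3 - 4u**2 - 16u + 16 = ((1/8)u + 1/4)(32u**2 - 96u + 64) + (0)
Last nonzero remainder: 32u**2 - 96u + 64. Dividing through by 32 gives the monic gcd u**2 - 3u + 2.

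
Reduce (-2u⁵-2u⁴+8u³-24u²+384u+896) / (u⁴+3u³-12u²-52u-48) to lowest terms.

(-2u³-6u²-20u-112)/(u²+5u+6)

Apply the Euclidean algorithm:
  -2u⁵-2u⁴+8u³-24u²+384u+896 = (-2u+4)(u⁴+3u³-12u²-52u-48) + (-28u³-80u²+496u+1088)
  u⁴+3u³-12u²-52u-48 = (-(1/28)u-1/196)(-28u³-80u²+496u+1088) + ((260/49)u²-(520/49)u-2080/49)
  -28u³-80u²+496u+1088 = (-(343/65)u-1666/65)((260/49)u²-(520/49)u-2080/49) + (0)
Last nonzero remainder: (260/49)u²-(520/49)u-2080/49. Dividing through by 260/49 gives the monic gcd u²-2u-8.
Cancel u²-2u-8 from numerator and denominator to get the reduced form.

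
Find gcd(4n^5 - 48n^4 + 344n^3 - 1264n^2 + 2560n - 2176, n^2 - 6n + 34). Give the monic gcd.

n^2 - 6n + 34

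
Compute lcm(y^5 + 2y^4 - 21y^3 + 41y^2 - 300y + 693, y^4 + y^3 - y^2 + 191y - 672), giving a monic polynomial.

y^7 - y^6 + 5y^5 + 168y^4 - 1095y^3 + 2905y^2 - 11679y + 22176

By polynomial division,
  y^5 + 2y^4 - 21y^3 + 41y^2 - 300y + 693 = (y + 1)(y^4 + y^3 - y^2 + 191y - 672) + (-21y^3 - 149y^2 + 181y + 1365)
  y^4 + y^3 - y^2 + 191y - 672 = (-(1/21)y + 128/441)(-21y^3 - 149y^2 + 181y + 1365) + ((22432/441)y^2 + (89728/441)y - 22432/21)
  -21y^3 - 149y^2 + 181y + 1365 = (-(9261/22432)y - 28665/22432)((22432/441)y^2 + (89728/441)y - 22432/21) + (0)
Last nonzero remainder: (22432/441)y^2 + (89728/441)y - 22432/21. Dividing through by 22432/441 gives the monic gcd y^2 + 4y - 21.
Then lcm(f, g) = f·g / gcd(f, g); expanding and making the result monic gives the answer.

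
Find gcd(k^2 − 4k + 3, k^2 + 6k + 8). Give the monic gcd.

By polynomial division,
  k^2 − 4k + 3 = (k^2 + 6k + 8) + (−10k − 5)
  k^2 + 6k + 8 = (−(1/10)k − 11/20)(−10k − 5) + (21/4)
  −10k − 5 = (−(40/21)k − 20/21)(21/4) + (0)
The last nonzero remainder is the constant 21/4, so the polynomials are coprime and gcd = 1.

1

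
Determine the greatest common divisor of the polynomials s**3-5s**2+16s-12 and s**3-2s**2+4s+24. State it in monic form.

s**2-4s+12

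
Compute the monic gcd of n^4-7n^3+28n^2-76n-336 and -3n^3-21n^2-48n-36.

n+2

By polynomial division,
  n^4-7n^3+28n^2-76n-336 = (-(1/3)n+14/3)(-3n^3-21n^2-48n-36) + (110n^2+136n-168)
  -3n^3-21n^2-48n-36 = (-(3/110)n-951/6050)(110n^2+136n-168) + (-(94392/3025)n-188784/3025)
  110n^2+136n-168 = (-(166375/47196)n+21175/7866)(-(94392/3025)n-188784/3025) + (0)
Last nonzero remainder: -(94392/3025)n-188784/3025. Dividing through by -94392/3025 gives the monic gcd n+2.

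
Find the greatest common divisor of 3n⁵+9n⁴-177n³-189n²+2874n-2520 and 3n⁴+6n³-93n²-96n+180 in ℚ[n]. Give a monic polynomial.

n³-31n+30

Euclidean algorithm in ℚ[n]:
  3n⁵+9n⁴-177n³-189n²+2874n-2520 = (n+1)(3n⁴+6n³-93n²-96n+180) + (-90n³+2790n-2700)
  3n⁴+6n³-93n²-96n+180 = (-(1/30)n-1/15)(-90n³+2790n-2700) + (0)
Last nonzero remainder: -90n³+2790n-2700. Dividing through by -90 gives the monic gcd n³-31n+30.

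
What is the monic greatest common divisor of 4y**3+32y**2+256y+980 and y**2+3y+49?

Euclidean algorithm in ℚ[y]:
  4y**3+32y**2+256y+980 = (4y+20)(y**2+3y+49) + (0)
The last nonzero remainder y**2+3y+49 is already monic.

y**2+3y+49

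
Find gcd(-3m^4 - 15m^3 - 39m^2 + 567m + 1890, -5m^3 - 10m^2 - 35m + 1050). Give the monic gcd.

Repeated division with remainder:
  -3m^4 - 15m^3 - 39m^2 + 567m + 1890 = ((3/5)m + 9/5)(-5m^3 - 10m^2 - 35m + 1050) + (0)
Last nonzero remainder: -5m^3 - 10m^2 - 35m + 1050. Dividing through by -5 gives the monic gcd m^3 + 2m^2 + 7m - 210.

m^3 + 2m^2 + 7m - 210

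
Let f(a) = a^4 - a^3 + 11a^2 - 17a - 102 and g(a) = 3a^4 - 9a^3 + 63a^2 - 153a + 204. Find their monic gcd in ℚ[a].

a^2 + 17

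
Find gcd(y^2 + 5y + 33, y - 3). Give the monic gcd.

1

Repeated division with remainder:
  y^2 + 5y + 33 = (y + 8)(y - 3) + (57)
  y - 3 = ((1/57)y - 1/19)(57) + (0)
The last nonzero remainder is the constant 57, so the polynomials are coprime and gcd = 1.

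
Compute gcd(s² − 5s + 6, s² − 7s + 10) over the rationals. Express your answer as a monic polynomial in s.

s − 2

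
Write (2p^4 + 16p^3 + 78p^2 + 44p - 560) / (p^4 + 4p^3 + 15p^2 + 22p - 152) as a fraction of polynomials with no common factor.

By polynomial division,
  2p^4 + 16p^3 + 78p^2 + 44p - 560 = (2)(p^4 + 4p^3 + 15p^2 + 22p - 152) + (8p^3 + 48p^2 - 256)
  p^4 + 4p^3 + 15p^2 + 22p - 152 = ((1/8)p - 1/4)(8p^3 + 48p^2 - 256) + (27p^2 + 54p - 216)
  8p^3 + 48p^2 - 256 = ((8/27)p + 32/27)(27p^2 + 54p - 216) + (0)
Last nonzero remainder: 27p^2 + 54p - 216. Dividing through by 27 gives the monic gcd p^2 + 2p - 8.
Cancel p^2 + 2p - 8 from numerator and denominator to get the reduced form.

(2p^2 + 12p + 70)/(p^2 + 2p + 19)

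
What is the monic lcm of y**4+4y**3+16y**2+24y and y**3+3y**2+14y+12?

y**5+5y**4+20y**3+40y**2+24y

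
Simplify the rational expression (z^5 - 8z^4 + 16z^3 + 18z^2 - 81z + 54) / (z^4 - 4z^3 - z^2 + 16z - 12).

(z^2 - 6z + 9)/(z - 2)

Euclidean algorithm in ℚ[z]:
  z^5 - 8z^4 + 16z^3 + 18z^2 - 81z + 54 = (z - 4)(z^4 - 4z^3 - z^2 + 16z - 12) + (z^3 - 2z^2 - 5z + 6)
  z^4 - 4z^3 - z^2 + 16z - 12 = (z - 2)(z^3 - 2z^2 - 5z + 6) + (0)
The last nonzero remainder z^3 - 2z^2 - 5z + 6 is already monic.
Cancel z^3 - 2z^2 - 5z + 6 from numerator and denominator to get the reduced form.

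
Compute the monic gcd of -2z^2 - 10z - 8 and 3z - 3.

1

By polynomial division,
  -2z^2 - 10z - 8 = (-(2/3)z - 4)(3z - 3) + (-20)
  3z - 3 = (-(3/20)z + 3/20)(-20) + (0)
The last nonzero remainder is the constant -20, so the polynomials are coprime and gcd = 1.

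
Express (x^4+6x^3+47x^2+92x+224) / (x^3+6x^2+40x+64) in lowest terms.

Repeated division with remainder:
  x^4+6x^3+47x^2+92x+224 = (x)(x^3+6x^2+40x+64) + (7x^2+28x+224)
  x^3+6x^2+40x+64 = ((1/7)x+2/7)(7x^2+28x+224) + (0)
Last nonzero remainder: 7x^2+28x+224. Dividing through by 7 gives the monic gcd x^2+4x+32.
Cancel x^2+4x+32 from numerator and denominator to get the reduced form.

(x^2+2x+7)/(x+2)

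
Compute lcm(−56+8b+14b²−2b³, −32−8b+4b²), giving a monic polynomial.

−112+44b+24b²−11b³+b⁴

Euclidean algorithm in ℚ[b]:
  −2b³+14b²+8b−56 = (−(1/2)b+5/2)(4b²−8b−32) + (12b+24)
  4b²−8b−32 = ((1/3)b−4/3)(12b+24) + (0)
Last nonzero remainder: 12b+24. Dividing through by 12 gives the monic gcd b+2.
Then lcm(f, g) = f·g / gcd(f, g); expanding and making the result monic gives the answer.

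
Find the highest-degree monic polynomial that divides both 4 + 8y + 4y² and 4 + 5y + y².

Repeated division with remainder:
  4y² + 8y + 4 = (4)(y² + 5y + 4) + (−12y − 12)
  y² + 5y + 4 = (−(1/12)y − 1/3)(−12y − 12) + (0)
Last nonzero remainder: −12y − 12. Dividing through by −12 gives the monic gcd y + 1.

1 + y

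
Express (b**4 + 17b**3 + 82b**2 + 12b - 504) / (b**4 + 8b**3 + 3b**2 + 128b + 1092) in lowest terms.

Repeated division with remainder:
  b**4 + 17b**3 + 82b**2 + 12b - 504 = (b**4 + 8b**3 + 3b**2 + 128b + 1092) + (9b**3 + 79b**2 - 116b - 1596)
  b**4 + 8b**3 + 3b**2 + 128b + 1092 = ((1/9)b - 7/81)(9b**3 + 79b**2 - 116b - 1596) + ((1840/81)b**2 + (23920/81)b + 25760/27)
  9b**3 + 79b**2 - 116b - 1596 = ((729/1840)b - 1539/920)((1840/81)b**2 + (23920/81)b + 25760/27) + (0)
Last nonzero remainder: (1840/81)b**2 + (23920/81)b + 25760/27. Dividing through by 1840/81 gives the monic gcd b**2 + 13b + 42.
Cancel b**2 + 13b + 42 from numerator and denominator to get the reduced form.

(b**2 + 4b - 12)/(b**2 - 5b + 26)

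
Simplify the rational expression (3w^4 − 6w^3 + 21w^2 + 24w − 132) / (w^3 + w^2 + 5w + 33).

(3w^2 − 12)/(w + 3)

By polynomial division,
  3w^4 − 6w^3 + 21w^2 + 24w − 132 = (3w − 9)(w^3 + w^2 + 5w + 33) + (15w^2 − 30w + 165)
  w^3 + w^2 + 5w + 33 = ((1/15)w + 1/5)(15w^2 − 30w + 165) + (0)
Last nonzero remainder: 15w^2 − 30w + 165. Dividing through by 15 gives the monic gcd w^2 − 2w + 11.
Cancel w^2 − 2w + 11 from numerator and denominator to get the reduced form.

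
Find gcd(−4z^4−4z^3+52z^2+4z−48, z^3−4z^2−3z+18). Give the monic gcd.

z−3

Repeated division with remainder:
  −4z^4−4z^3+52z^2+4z−48 = (−4z−20)(z^3−4z^2−3z+18) + (−40z^2+16z+312)
  z^3−4z^2−3z+18 = (−(1/40)z+9/100)(−40z^2+16z+312) + ((84/25)z−252/25)
  −40z^2+16z+312 = (−(250/21)z−650/21)((84/25)z−252/25) + (0)
Last nonzero remainder: (84/25)z−252/25. Dividing through by 84/25 gives the monic gcd z−3.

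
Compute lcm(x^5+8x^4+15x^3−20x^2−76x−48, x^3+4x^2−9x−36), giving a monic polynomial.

Euclidean algorithm in ℚ[x]:
  x^5+8x^4+15x^3−20x^2−76x−48 = (x^2+4x+8)(x^3+4x^2−9x−36) + (20x^2+140x+240)
  x^3+4x^2−9x−36 = ((1/20)x−3/20)(20x^2+140x+240) + (0)
Last nonzero remainder: 20x^2+140x+240. Dividing through by 20 gives the monic gcd x^2+7x+12.
Then lcm(f, g) = f·g / gcd(f, g); expanding and making the result monic gives the answer.

x^6+5x^5−9x^4−65x^3−16x^2+180x+144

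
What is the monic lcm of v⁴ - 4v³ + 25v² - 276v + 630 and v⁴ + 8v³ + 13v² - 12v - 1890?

Apply the Euclidean algorithm:
  v⁴ - 4v³ + 25v² - 276v + 630 = (v⁴ + 8v³ + 13v² - 12v - 1890) + (-12v³ + 12v² - 264v + 2520)
  v⁴ + 8v³ + 13v² - 12v - 1890 = (-(1/12)v - 3/4)(-12v³ + 12v² - 264v + 2520) + (0)
Last nonzero remainder: -12v³ + 12v² - 264v + 2520. Dividing through by -12 gives the monic gcd v³ - v² + 22v - 210.
Then lcm(f, g) = f·g / gcd(f, g); expanding and making the result monic gives the answer.

v⁵ + 5v⁴ - 11v³ - 51v² - 1854v + 5670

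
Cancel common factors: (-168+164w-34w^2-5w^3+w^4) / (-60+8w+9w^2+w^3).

Apply the Euclidean algorithm:
  w^4-5w^3-34w^2+164w-168 = (w-14)(w^3+9w^2+8w-60) + (84w^2+336w-1008)
  w^3+9w^2+8w-60 = ((1/84)w+5/84)(84w^2+336w-1008) + (0)
Last nonzero remainder: 84w^2+336w-1008. Dividing through by 84 gives the monic gcd w^2+4w-12.
Cancel w^2+4w-12 from numerator and denominator to get the reduced form.

(14-9w+w^2)/(5+w)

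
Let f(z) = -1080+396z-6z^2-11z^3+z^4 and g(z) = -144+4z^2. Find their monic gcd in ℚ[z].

Repeated division with remainder:
  z^4-11z^3-6z^2+396z-1080 = ((1/4)z^2-(11/4)z+15/2)(4z^2-144) + (0)
Last nonzero remainder: 4z^2-144. Dividing through by 4 gives the monic gcd z^2-36.

-36+z^2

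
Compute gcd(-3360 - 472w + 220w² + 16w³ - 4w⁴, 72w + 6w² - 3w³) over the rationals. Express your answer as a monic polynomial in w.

-24 - 2w + w²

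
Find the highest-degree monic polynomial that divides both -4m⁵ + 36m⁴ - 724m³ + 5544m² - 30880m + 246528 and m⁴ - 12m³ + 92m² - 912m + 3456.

m³ - 6m² + 56m - 576

Euclidean algorithm in ℚ[m]:
  -4m⁵ + 36m⁴ - 724m³ + 5544m² - 30880m + 246528 = (-4m - 12)(m⁴ - 12m³ + 92m² - 912m + 3456) + (-500m³ + 3000m² - 28000m + 288000)
  m⁴ - 12m³ + 92m² - 912m + 3456 = (-(1/500)m + 3/250)(-500m³ + 3000m² - 28000m + 288000) + (0)
Last nonzero remainder: -500m³ + 3000m² - 28000m + 288000. Dividing through by -500 gives the monic gcd m³ - 6m² + 56m - 576.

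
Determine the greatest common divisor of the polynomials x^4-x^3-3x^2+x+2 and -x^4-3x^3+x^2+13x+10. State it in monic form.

By polynomial division,
  x^4-x^3-3x^2+x+2 = (-1)(-x^4-3x^3+x^2+13x+10) + (-4x^3-2x^2+14x+12)
  -x^4-3x^3+x^2+13x+10 = ((1/4)x+5/8)(-4x^3-2x^2+14x+12) + (-(5/4)x^2+(5/4)x+5/2)
  -4x^3-2x^2+14x+12 = ((16/5)x+24/5)(-(5/4)x^2+(5/4)x+5/2) + (0)
Last nonzero remainder: -(5/4)x^2+(5/4)x+5/2. Dividing through by -5/4 gives the monic gcd x^2-x-2.

x^2-x-2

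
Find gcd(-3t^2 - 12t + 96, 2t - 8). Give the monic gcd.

t - 4

Euclidean algorithm in ℚ[t]:
  -3t^2 - 12t + 96 = (-(3/2)t - 12)(2t - 8) + (0)
Last nonzero remainder: 2t - 8. Dividing through by 2 gives the monic gcd t - 4.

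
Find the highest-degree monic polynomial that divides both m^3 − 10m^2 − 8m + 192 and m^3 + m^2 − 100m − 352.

Apply the Euclidean algorithm:
  m^3 − 10m^2 − 8m + 192 = (m^3 + m^2 − 100m − 352) + (−11m^2 + 92m + 544)
  m^3 + m^2 − 100m − 352 = (−(1/11)m − 103/121)(−11m^2 + 92m + 544) + ((3360/121)m + 13440/121)
  −11m^2 + 92m + 544 = (−(1331/3360)m + 2057/420)((3360/121)m + 13440/121) + (0)
Last nonzero remainder: (3360/121)m + 13440/121. Dividing through by 3360/121 gives the monic gcd m + 4.

m + 4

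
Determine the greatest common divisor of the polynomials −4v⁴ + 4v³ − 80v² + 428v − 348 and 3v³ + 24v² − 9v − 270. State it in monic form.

v − 3

By polynomial division,
  −4v⁴ + 4v³ − 80v² + 428v − 348 = (−(4/3)v + 12)(3v³ + 24v² − 9v − 270) + (−380v² + 176v + 2892)
  3v³ + 24v² − 9v − 270 = (−(3/380)v − 603/9025)(−380v² + 176v + 2892) + ((230958/9025)v − 692874/9025)
  −380v² + 176v + 2892 = (−(1714750/115479)v − 4350050/115479)((230958/9025)v − 692874/9025) + (0)
Last nonzero remainder: (230958/9025)v − 692874/9025. Dividing through by 230958/9025 gives the monic gcd v − 3.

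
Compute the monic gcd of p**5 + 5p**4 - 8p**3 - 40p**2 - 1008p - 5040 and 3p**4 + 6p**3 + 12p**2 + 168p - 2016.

Euclidean algorithm in ℚ[p]:
  p**5 + 5p**4 - 8p**3 - 40p**2 - 1008p - 5040 = ((1/3)p + 1)(3p**4 + 6p**3 + 12p**2 + 168p - 2016) + (-18p**3 - 108p**2 - 504p - 3024)
  3p**4 + 6p**3 + 12p**2 + 168p - 2016 = (-(1/6)p + 2/3)(-18p**3 - 108p**2 - 504p - 3024) + (0)
Last nonzero remainder: -18p**3 - 108p**2 - 504p - 3024. Dividing through by -18 gives the monic gcd p**3 + 6p**2 + 28p + 168.

p**3 + 6p**2 + 28p + 168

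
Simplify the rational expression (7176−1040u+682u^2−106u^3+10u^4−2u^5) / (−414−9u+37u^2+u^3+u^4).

(156−26u+12u^2−2u^3)/(−9+u^2)

Apply the Euclidean algorithm:
  −2u^5+10u^4−106u^3+682u^2−1040u+7176 = (−2u+12)(u^4+u^3+37u^2−9u−414) + (−44u^3+220u^2−1760u+12144)
  u^4+u^3+37u^2−9u−414 = (−(1/44)u−3/22)(−44u^3+220u^2−1760u+12144) + (27u^2+27u+1242)
  −44u^3+220u^2−1760u+12144 = (−(44/27)u+88/9)(27u^2+27u+1242) + (0)
Last nonzero remainder: 27u^2+27u+1242. Dividing through by 27 gives the monic gcd u^2+u+46.
Cancel u^2+u+46 from numerator and denominator to get the reduced form.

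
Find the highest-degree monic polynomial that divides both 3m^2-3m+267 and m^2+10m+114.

Euclidean algorithm in ℚ[m]:
  3m^2-3m+267 = (3)(m^2+10m+114) + (-33m-75)
  m^2+10m+114 = (-(1/33)m-85/363)(-33m-75) + (11669/121)
  -33m-75 = (-(3993/11669)m-9075/11669)(11669/121) + (0)
The last nonzero remainder is the constant 11669/121, so the polynomials are coprime and gcd = 1.

1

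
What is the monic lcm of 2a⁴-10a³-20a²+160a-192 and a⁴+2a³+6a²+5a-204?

a⁶-4a⁵+2a⁴-15a³-186a²+1264a-1632

By polynomial division,
  2a⁴-10a³-20a²+160a-192 = (2)(a⁴+2a³+6a²+5a-204) + (-14a³-32a²+150a+216)
  a⁴+2a³+6a²+5a-204 = (-(1/14)a+1/49)(-14a³-32a²+150a+216) + ((851/49)a²+(851/49)a-10212/49)
  -14a³-32a²+150a+216 = (-(686/851)a-882/851)((851/49)a²+(851/49)a-10212/49) + (0)
Last nonzero remainder: (851/49)a²+(851/49)a-10212/49. Dividing through by 851/49 gives the monic gcd a²+a-12.
Then lcm(f, g) = f·g / gcd(f, g); expanding and making the result monic gives the answer.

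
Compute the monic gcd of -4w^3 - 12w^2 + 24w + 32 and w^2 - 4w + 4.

Repeated division with remainder:
  -4w^3 - 12w^2 + 24w + 32 = (-4w - 28)(w^2 - 4w + 4) + (-72w + 144)
  w^2 - 4w + 4 = (-(1/72)w + 1/36)(-72w + 144) + (0)
Last nonzero remainder: -72w + 144. Dividing through by -72 gives the monic gcd w - 2.

w - 2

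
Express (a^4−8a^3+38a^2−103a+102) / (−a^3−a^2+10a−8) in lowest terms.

(−a^3+6a^2−26a+51)/(a^2+3a−4)

Euclidean algorithm in ℚ[a]:
  a^4−8a^3+38a^2−103a+102 = (−a+9)(−a^3−a^2+10a−8) + (57a^2−201a+174)
  −a^3−a^2+10a−8 = (−(1/57)a−86/1083)(57a^2−201a+174) + (−(1050/361)a+2100/361)
  57a^2−201a+174 = (−(6859/350)a+10469/350)(−(1050/361)a+2100/361) + (0)
Last nonzero remainder: −(1050/361)a+2100/361. Dividing through by −1050/361 gives the monic gcd a−2.
Cancel a−2 from numerator and denominator to get the reduced form.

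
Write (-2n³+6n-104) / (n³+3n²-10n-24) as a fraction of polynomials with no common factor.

Euclidean algorithm in ℚ[n]:
  -2n³+6n-104 = (-2)(n³+3n²-10n-24) + (6n²-14n-152)
  n³+3n²-10n-24 = ((1/6)n+8/9)(6n²-14n-152) + ((250/9)n+1000/9)
  6n²-14n-152 = ((27/125)n-171/125)((250/9)n+1000/9) + (0)
Last nonzero remainder: (250/9)n+1000/9. Dividing through by 250/9 gives the monic gcd n+4.
Cancel n+4 from numerator and denominator to get the reduced form.

(-2n²+8n-26)/(n²-n-6)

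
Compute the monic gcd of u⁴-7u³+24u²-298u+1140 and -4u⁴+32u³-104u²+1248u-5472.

u³-2u²+14u-228

Apply the Euclidean algorithm:
  u⁴-7u³+24u²-298u+1140 = (-1/4)(-4u⁴+32u³-104u²+1248u-5472) + (u³-2u²+14u-228)
  -4u⁴+32u³-104u²+1248u-5472 = (-4u+24)(u³-2u²+14u-228) + (0)
The last nonzero remainder u³-2u²+14u-228 is already monic.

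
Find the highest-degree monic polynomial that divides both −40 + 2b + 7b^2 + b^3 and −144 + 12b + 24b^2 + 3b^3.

Repeated division with remainder:
  b^3 + 7b^2 + 2b − 40 = (1/3)(3b^3 + 24b^2 + 12b − 144) + (−b^2 − 2b + 8)
  3b^3 + 24b^2 + 12b − 144 = (−3b − 18)(−b^2 − 2b + 8) + (0)
Last nonzero remainder: −b^2 − 2b + 8. Dividing through by −1 gives the monic gcd b^2 + 2b − 8.

−8 + 2b + b^2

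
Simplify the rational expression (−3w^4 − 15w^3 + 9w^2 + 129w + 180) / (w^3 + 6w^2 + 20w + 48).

Apply the Euclidean algorithm:
  −3w^4 − 15w^3 + 9w^2 + 129w + 180 = (−3w + 3)(w^3 + 6w^2 + 20w + 48) + (51w^2 + 213w + 36)
  w^3 + 6w^2 + 20w + 48 = ((1/51)w + 31/867)(51w^2 + 213w + 36) + ((3375/289)w + 13500/289)
  51w^2 + 213w + 36 = ((4913/1125)w + 289/375)((3375/289)w + 13500/289) + (0)
Last nonzero remainder: (3375/289)w + 13500/289. Dividing through by 3375/289 gives the monic gcd w + 4.
Cancel w + 4 from numerator and denominator to get the reduced form.

(−3w^3 − 3w^2 + 21w + 45)/(w^2 + 2w + 12)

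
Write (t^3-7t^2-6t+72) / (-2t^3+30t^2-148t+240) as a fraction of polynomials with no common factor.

Repeated division with remainder:
  t^3-7t^2-6t+72 = (-1/2)(-2t^3+30t^2-148t+240) + (8t^2-80t+192)
  -2t^3+30t^2-148t+240 = (-(1/4)t+5/4)(8t^2-80t+192) + (0)
Last nonzero remainder: 8t^2-80t+192. Dividing through by 8 gives the monic gcd t^2-10t+24.
Cancel t^2-10t+24 from numerator and denominator to get the reduced form.

(-t-3)/(2t-10)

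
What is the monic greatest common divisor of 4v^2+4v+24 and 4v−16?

Euclidean algorithm in ℚ[v]:
  4v^2+4v+24 = (v+5)(4v−16) + (104)
  4v−16 = ((1/26)v−2/13)(104) + (0)
The last nonzero remainder is the constant 104, so the polynomials are coprime and gcd = 1.

1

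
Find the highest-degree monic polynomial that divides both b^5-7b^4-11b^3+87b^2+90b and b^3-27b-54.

b^2-3b-18

Repeated division with remainder:
  b^5-7b^4-11b^3+87b^2+90b = (b^2-7b+16)(b^3-27b-54) + (-48b^2+144b+864)
  b^3-27b-54 = (-(1/48)b-1/16)(-48b^2+144b+864) + (0)
Last nonzero remainder: -48b^2+144b+864. Dividing through by -48 gives the monic gcd b^2-3b-18.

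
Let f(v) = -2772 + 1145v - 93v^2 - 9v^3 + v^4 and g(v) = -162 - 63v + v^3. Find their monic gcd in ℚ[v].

-9 + v

Apply the Euclidean algorithm:
  v^4 - 9v^3 - 93v^2 + 1145v - 2772 = (v - 9)(v^3 - 63v - 162) + (-30v^2 + 740v - 4230)
  v^3 - 63v - 162 = (-(1/30)v - 37/45)(-30v^2 + 740v - 4230) + ((3640/9)v - 3640)
  -30v^2 + 740v - 4230 = (-(27/364)v + 423/364)((3640/9)v - 3640) + (0)
Last nonzero remainder: (3640/9)v - 3640. Dividing through by 3640/9 gives the monic gcd v - 9.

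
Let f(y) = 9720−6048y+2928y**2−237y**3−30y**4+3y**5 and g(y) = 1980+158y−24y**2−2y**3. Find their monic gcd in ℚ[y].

By polynomial division,
  3y**5−30y**4−237y**3+2928y**2−6048y+9720 = (−(3/2)y**2+33y−396)(−2y**3−24y**2+158y+1980) + (−8820y**2−8820y+793800)
  −2y**3−24y**2+158y+1980 = ((1/4410)y+11/4410)(−8820y**2−8820y+793800) + (0)
Last nonzero remainder: −8820y**2−8820y+793800. Dividing through by −8820 gives the monic gcd y**2+y−90.

−90+y+y**2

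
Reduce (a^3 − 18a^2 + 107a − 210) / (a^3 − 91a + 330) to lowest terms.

(a − 7)/(a + 11)

By polynomial division,
  a^3 − 18a^2 + 107a − 210 = (a^3 − 91a + 330) + (−18a^2 + 198a − 540)
  a^3 − 91a + 330 = (−(1/18)a − 11/18)(−18a^2 + 198a − 540) + (0)
Last nonzero remainder: −18a^2 + 198a − 540. Dividing through by −18 gives the monic gcd a^2 − 11a + 30.
Cancel a^2 − 11a + 30 from numerator and denominator to get the reduced form.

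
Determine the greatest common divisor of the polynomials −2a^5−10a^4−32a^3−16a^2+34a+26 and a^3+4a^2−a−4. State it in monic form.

Repeated division with remainder:
  −2a^5−10a^4−32a^3−16a^2+34a+26 = (−2a^2−2a−26)(a^3+4a^2−a−4) + (78a^2−78)
  a^3+4a^2−a−4 = ((1/78)a+2/39)(78a^2−78) + (0)
Last nonzero remainder: 78a^2−78. Dividing through by 78 gives the monic gcd a^2−1.

a^2−1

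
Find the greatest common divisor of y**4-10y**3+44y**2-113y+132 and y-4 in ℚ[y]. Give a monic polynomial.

y-4

By polynomial division,
  y**4-10y**3+44y**2-113y+132 = (y**3-6y**2+20y-33)(y-4) + (0)
The last nonzero remainder y-4 is already monic.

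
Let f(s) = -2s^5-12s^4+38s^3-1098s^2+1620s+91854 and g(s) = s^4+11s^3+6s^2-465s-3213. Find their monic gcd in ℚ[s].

By polynomial division,
  -2s^5-12s^4+38s^3-1098s^2+1620s+91854 = (-2s+10)(s^4+11s^3+6s^2-465s-3213) + (-60s^3-2088s^2-156s+123984)
  s^4+11s^3+6s^2-465s-3213 = (-(1/60)s+119/300)(-60s^3-2088s^2-156s+123984) + ((20791/25)s^2+(41582/25)s-1309833/25)
  -60s^3-2088s^2-156s+123984 = (-(1500/20791)s-49200/20791)((20791/25)s^2+(41582/25)s-1309833/25) + (0)
Last nonzero remainder: (20791/25)s^2+(41582/25)s-1309833/25. Dividing through by 20791/25 gives the monic gcd s^2+2s-63.

s^2+2s-63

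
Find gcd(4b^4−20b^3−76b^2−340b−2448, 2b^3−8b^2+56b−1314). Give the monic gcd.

b−9

Repeated division with remainder:
  4b^4−20b^3−76b^2−340b−2448 = (2b−2)(2b^3−8b^2+56b−1314) + (−204b^2+2400b−5076)
  2b^3−8b^2+56b−1314 = (−(1/102)b−22/289)(−204b^2+2400b−5076) + ((54602/289)b−491418/289)
  −204b^2+2400b−5076 = (−(29478/27301)b+81498/27301)((54602/289)b−491418/289) + (0)
Last nonzero remainder: (54602/289)b−491418/289. Dividing through by 54602/289 gives the monic gcd b−9.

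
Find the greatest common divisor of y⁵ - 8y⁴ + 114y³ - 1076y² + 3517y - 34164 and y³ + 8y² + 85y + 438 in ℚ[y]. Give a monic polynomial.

y² + 2y + 73

Apply the Euclidean algorithm:
  y⁵ - 8y⁴ + 114y³ - 1076y² + 3517y - 34164 = (y² - 16y + 157)(y³ + 8y² + 85y + 438) + (-1410y² - 2820y - 102930)
  y³ + 8y² + 85y + 438 = (-(1/1410)y - 1/235)(-1410y² - 2820y - 102930) + (0)
Last nonzero remainder: -1410y² - 2820y - 102930. Dividing through by -1410 gives the monic gcd y² + 2y + 73.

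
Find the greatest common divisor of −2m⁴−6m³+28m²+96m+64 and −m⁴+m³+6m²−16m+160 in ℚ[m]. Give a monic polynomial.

m²−16

Apply the Euclidean algorithm:
  −2m⁴−6m³+28m²+96m+64 = (2)(−m⁴+m³+6m²−16m+160) + (−8m³+16m²+128m−256)
  −m⁴+m³+6m²−16m+160 = ((1/8)m+1/8)(−8m³+16m²+128m−256) + (−12m²+192)
  −8m³+16m²+128m−256 = ((2/3)m−4/3)(−12m²+192) + (0)
Last nonzero remainder: −12m²+192. Dividing through by −12 gives the monic gcd m²−16.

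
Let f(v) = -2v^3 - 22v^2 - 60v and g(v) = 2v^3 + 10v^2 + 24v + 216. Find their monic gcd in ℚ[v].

By polynomial division,
  -2v^3 - 22v^2 - 60v = (-1)(2v^3 + 10v^2 + 24v + 216) + (-12v^2 - 36v + 216)
  2v^3 + 10v^2 + 24v + 216 = (-(1/6)v - 1/3)(-12v^2 - 36v + 216) + (48v + 288)
  -12v^2 - 36v + 216 = (-(1/4)v + 3/4)(48v + 288) + (0)
Last nonzero remainder: 48v + 288. Dividing through by 48 gives the monic gcd v + 6.

v + 6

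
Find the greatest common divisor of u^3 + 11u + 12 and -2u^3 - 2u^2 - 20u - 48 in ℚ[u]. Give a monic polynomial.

u^2 - u + 12

Euclidean algorithm in ℚ[u]:
  u^3 + 11u + 12 = (-1/2)(-2u^3 - 2u^2 - 20u - 48) + (-u^2 + u - 12)
  -2u^3 - 2u^2 - 20u - 48 = (2u + 4)(-u^2 + u - 12) + (0)
Last nonzero remainder: -u^2 + u - 12. Dividing through by -1 gives the monic gcd u^2 - u + 12.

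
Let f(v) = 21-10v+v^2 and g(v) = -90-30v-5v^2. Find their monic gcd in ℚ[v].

1

Repeated division with remainder:
  v^2-10v+21 = (-1/5)(-5v^2-30v-90) + (-16v+3)
  -5v^2-30v-90 = ((5/16)v+495/256)(-16v+3) + (-24525/256)
  -16v+3 = ((4096/24525)v-256/8175)(-24525/256) + (0)
The last nonzero remainder is the constant -24525/256, so the polynomials are coprime and gcd = 1.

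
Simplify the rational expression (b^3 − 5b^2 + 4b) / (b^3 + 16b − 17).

By polynomial division,
  b^3 − 5b^2 + 4b = (b^3 + 16b − 17) + (−5b^2 − 12b + 17)
  b^3 + 16b − 17 = (−(1/5)b + 12/25)(−5b^2 − 12b + 17) + ((629/25)b − 629/25)
  −5b^2 − 12b + 17 = (−(125/629)b − 25/37)((629/25)b − 629/25) + (0)
Last nonzero remainder: (629/25)b − 629/25. Dividing through by 629/25 gives the monic gcd b − 1.
Cancel b − 1 from numerator and denominator to get the reduced form.

(b^2 − 4b)/(b^2 + b + 17)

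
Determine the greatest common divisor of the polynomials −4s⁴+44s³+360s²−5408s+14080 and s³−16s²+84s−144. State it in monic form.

s−4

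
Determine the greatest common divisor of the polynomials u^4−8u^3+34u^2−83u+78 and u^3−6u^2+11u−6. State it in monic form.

Repeated division with remainder:
  u^4−8u^3+34u^2−83u+78 = (u−2)(u^3−6u^2+11u−6) + (11u^2−55u+66)
  u^3−6u^2+11u−6 = ((1/11)u−1/11)(11u^2−55u+66) + (0)
Last nonzero remainder: 11u^2−55u+66. Dividing through by 11 gives the monic gcd u^2−5u+6.

u^2−5u+6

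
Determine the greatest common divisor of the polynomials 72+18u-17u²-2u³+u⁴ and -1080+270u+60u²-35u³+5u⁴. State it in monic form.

Apply the Euclidean algorithm:
  u⁴-2u³-17u²+18u+72 = (1/5)(5u⁴-35u³+60u²+270u-1080) + (5u³-29u²-36u+288)
  5u⁴-35u³+60u²+270u-1080 = (u-6/5)(5u³-29u²-36u+288) + ((306/5)u²-(306/5)u-3672/5)
  5u³-29u²-36u+288 = ((25/306)u-20/51)((306/5)u²-(306/5)u-3672/5) + (0)
Last nonzero remainder: (306/5)u²-(306/5)u-3672/5. Dividing through by 306/5 gives the monic gcd u²-u-12.

-12-u+u²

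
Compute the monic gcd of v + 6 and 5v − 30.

1

Apply the Euclidean algorithm:
  v + 6 = (1/5)(5v − 30) + (12)
  5v − 30 = ((5/12)v − 5/2)(12) + (0)
The last nonzero remainder is the constant 12, so the polynomials are coprime and gcd = 1.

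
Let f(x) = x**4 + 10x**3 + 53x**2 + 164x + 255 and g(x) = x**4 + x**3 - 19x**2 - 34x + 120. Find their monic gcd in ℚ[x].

Euclidean algorithm in ℚ[x]:
  x**4 + 10x**3 + 53x**2 + 164x + 255 = (x**4 + x**3 - 19x**2 - 34x + 120) + (9x**3 + 72x**2 + 198x + 135)
  x**4 + x**3 - 19x**2 - 34x + 120 = ((1/9)x - 7/9)(9x**3 + 72x**2 + 198x + 135) + (15x**2 + 105x + 225)
  9x**3 + 72x**2 + 198x + 135 = ((3/5)x + 3/5)(15x**2 + 105x + 225) + (0)
Last nonzero remainder: 15x**2 + 105x + 225. Dividing through by 15 gives the monic gcd x**2 + 7x + 15.

x**2 + 7x + 15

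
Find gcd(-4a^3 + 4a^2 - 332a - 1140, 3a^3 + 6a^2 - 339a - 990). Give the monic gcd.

a + 3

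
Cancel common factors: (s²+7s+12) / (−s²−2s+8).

(−s−3)/(s−2)

Apply the Euclidean algorithm:
  s²+7s+12 = (−1)(−s²−2s+8) + (5s+20)
  −s²−2s+8 = (−(1/5)s+2/5)(5s+20) + (0)
Last nonzero remainder: 5s+20. Dividing through by 5 gives the monic gcd s+4.
Cancel s+4 from numerator and denominator to get the reduced form.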